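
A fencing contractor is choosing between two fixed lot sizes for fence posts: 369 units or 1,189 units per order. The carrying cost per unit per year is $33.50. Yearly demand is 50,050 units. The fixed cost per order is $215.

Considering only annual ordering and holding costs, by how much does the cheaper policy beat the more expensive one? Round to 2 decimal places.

Annual cost at Q: ordering D·S/Q plus holding Q·H/2.
TC(369) = (50,050/369)×215 + (369/2)×33.5 = $35,342.67
TC(1,189) = (50,050/1,189)×215 + (1,189/2)×33.5 = $28,966.00
|ΔTC| = |$35,342.67 − $28,966.00| = $6,376.67

$6,376.67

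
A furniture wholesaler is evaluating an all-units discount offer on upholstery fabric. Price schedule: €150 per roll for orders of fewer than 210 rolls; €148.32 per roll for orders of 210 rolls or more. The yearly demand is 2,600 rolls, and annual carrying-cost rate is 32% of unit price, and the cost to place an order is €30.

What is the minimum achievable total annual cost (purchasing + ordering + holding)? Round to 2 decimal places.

H₁ = 32%×€150 = €48.0000;  H₂ = 32%×€148.32 = €47.4624
EOQ₁ = √(2×2,600×30/48.0000) = 57.01  (< 210, feasible at tier 1)
EOQ₂ = √(2×2,600×30/47.4624) = 57.33  (< 210 → use Q = 210 at tier-2 price)
TC(tier 1 (EOQ₁), Q≈57.0) = €392,736.42
TC(tier 2, Q≈210.0) = €390,986.98
Minimum at tier 2: €390,986.98

€390,986.98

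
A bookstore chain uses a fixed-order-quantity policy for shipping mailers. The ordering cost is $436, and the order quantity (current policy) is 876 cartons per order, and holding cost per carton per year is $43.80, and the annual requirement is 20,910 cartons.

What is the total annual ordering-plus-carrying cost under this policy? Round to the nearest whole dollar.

$29,592

Orders/yr = 20,910/876 = 23.870; ordering cost = 23.870 × $436 = $10,407.26
Average inventory = 876/2 = 438; holding cost = 438 × $43.8 = $19,184.40
Total = $10,407.26 + $19,184.40 = $29,591.66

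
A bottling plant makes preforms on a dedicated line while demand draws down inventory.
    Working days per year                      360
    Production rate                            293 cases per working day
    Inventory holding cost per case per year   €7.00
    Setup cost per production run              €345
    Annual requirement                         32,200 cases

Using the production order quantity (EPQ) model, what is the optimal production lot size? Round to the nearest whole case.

Daily demand d = 32,200/360 = 89.444; p = 293; 1 − d/p = 0.69473
EPQ = √(2DS / (H(1 − d/p)))
    = √(2 × 32,200 × 345 / (7 × 0.69473)) ≈ 2,137.45

2,137 cases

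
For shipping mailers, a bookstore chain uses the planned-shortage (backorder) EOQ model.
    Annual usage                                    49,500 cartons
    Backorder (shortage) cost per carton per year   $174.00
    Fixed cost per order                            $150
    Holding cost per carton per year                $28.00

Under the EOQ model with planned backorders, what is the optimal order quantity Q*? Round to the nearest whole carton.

Basic EOQ = √(2·49,500·150/28) = 728.256
Backorder adjustment √((H+b)/b) = √((28+174)/174) = 1.0775
Q* = 728.256 × 1.0775 ≈ 784.67

785 cartons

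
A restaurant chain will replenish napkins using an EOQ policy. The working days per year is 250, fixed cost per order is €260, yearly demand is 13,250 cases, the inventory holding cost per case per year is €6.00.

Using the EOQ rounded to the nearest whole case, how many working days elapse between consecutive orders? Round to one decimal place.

20.2 days

Optimal lot size Q* = (2 × 13,250 × €260 / €6)^½ ≈ 1,071.60 → Q = 1,072 cases
Cycle time = (working days × Q)/D = (250 × 1,072) / 13,250 = 20.226 days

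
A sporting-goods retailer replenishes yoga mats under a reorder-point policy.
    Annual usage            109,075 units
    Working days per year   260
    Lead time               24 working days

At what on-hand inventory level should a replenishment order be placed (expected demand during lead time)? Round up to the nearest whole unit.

Daily demand d = 109,075 / 260 = 419.519 units/day
Demand during lead time = 419.519 × 24 = 10,068.46
Reorder point = 10,068.46 → round up

10,069 units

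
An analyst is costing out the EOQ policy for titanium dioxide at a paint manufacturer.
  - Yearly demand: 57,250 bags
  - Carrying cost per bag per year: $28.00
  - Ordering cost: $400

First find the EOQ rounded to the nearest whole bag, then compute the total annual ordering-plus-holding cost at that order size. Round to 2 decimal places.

$35,810.61

Q* = √(2·D·S / H) = √(2·57,250·400 / 28) = √1,635,714.3 ≈ 1,278.95 → Q = 1,279 bags
Orders/yr = 57,250/1,279 = 44.762; ordering cost = 44.762 × $400 = $17,904.61
Average inventory = 1,279/2 = 639.5; holding cost = 639.5 × $28 = $17,906.00
Total = $17,904.61 + $17,906.00 = $35,810.61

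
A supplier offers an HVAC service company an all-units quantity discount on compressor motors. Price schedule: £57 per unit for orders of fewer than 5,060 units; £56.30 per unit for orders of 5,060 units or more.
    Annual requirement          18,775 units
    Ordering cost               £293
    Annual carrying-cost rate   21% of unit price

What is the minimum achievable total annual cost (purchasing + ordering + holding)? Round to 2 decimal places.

H₁ = 21%×£57 = £11.9700;  H₂ = 21%×£56.30 = £11.8230
EOQ₁ = √(2×18,775×293/11.9700) = 958.72  (< 5,060, feasible at tier 1)
EOQ₂ = √(2×18,775×293/11.8230) = 964.66  (< 5,060 → use Q = 5,060 at tier-2 price)
TC(tier 1 (EOQ₁), Q≈958.7) = £1,081,650.88
TC(tier 2, Q≈5,060.0) = £1,088,031.86
Minimum at tier 1 (EOQ₁): £1,081,650.88

£1,081,650.88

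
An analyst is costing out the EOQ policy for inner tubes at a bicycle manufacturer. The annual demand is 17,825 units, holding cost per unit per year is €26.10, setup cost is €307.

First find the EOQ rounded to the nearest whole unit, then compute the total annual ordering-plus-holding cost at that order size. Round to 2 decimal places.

EOQ = √(2DS/H) = √(2 × 17,825 × 307 / 26.1)
    = √(419,331.42) ≈ 647.56 → Q = 648 units
Ordering: D/Q × S = 17,825/648 × €307 = €8,444.87
Holding:  Q/2 × H = 648/2 × €26.1 = €8,456.40
Total = €8,444.87 + €8,456.40 = €16,901.27

€16,901.27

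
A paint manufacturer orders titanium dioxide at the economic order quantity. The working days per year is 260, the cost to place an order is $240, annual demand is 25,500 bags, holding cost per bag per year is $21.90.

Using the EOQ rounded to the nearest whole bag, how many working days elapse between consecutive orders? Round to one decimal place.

7.6 days

Optimal lot size Q* = (2 × 25,500 × $240 / $21.9)^½ ≈ 747.60 → Q = 748 bags
T = Q/D × 260 days = 748/25,500 × 260 = 7.627 days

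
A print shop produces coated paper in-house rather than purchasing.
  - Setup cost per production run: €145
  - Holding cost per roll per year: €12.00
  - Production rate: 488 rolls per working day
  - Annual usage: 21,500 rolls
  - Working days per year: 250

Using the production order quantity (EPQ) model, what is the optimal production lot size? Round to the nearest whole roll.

794 rolls

Daily demand d = 21,500/250 = 86.000; p = 488; 1 − d/p = 0.82377
EPQ = √(2DS / (H(1 − d/p)))
    = √(2 × 21,500 × 145 / (12 × 0.82377)) ≈ 794.19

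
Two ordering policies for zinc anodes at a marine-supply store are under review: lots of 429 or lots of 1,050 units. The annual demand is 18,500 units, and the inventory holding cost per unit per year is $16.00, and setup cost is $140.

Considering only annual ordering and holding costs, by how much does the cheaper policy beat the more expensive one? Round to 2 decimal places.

Annual cost at Q: ordering D·S/Q plus holding Q·H/2.
TC(429) = (18,500/429)×140 + (429/2)×16 = $9,469.30
TC(1,050) = (18,500/1,050)×140 + (1,050/2)×16 = $10,866.67
|ΔTC| = |$9,469.30 − $10,866.67| = $1,397.37

$1,397.37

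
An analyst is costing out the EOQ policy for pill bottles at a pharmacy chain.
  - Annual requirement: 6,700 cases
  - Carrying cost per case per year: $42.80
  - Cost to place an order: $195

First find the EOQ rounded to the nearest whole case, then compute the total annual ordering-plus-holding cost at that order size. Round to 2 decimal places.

$10,575.27

2DS/H = 2·6,700·195/42.8 = 61,051.40
EOQ = √61,051.40 ≈ 247.09 → Q = 247 cases
Orders/yr = 6,700/247 = 27.126; ordering cost = 27.126 × $195 = $5,289.47
Average inventory = 247/2 = 123.5; holding cost = 123.5 × $42.8 = $5,285.80
Total = $5,289.47 + $5,285.80 = $10,575.27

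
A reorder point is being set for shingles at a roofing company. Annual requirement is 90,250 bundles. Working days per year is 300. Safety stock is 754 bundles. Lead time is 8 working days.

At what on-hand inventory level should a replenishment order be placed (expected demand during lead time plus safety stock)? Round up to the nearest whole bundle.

3,161 bundles

Daily demand d = 90,250 / 300 = 300.833 bundles/day
Demand during lead time = 300.833 × 8 = 2,406.67
Reorder point = 2,406.67 + 754 = 3,160.67 → round up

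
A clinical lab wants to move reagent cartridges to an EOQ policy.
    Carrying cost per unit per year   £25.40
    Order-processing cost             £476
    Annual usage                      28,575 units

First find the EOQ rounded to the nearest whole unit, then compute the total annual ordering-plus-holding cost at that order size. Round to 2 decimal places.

EOQ = √(2DS/H) = √(2 × 28,575 × 476 / 25.4)
    = √(1,071,000.00) ≈ 1,034.89 → Q = 1,035 units
Orders/yr = 28,575/1,035 = 27.609; ordering cost = 27.609 × £476 = £13,141.74
Average inventory = 1,035/2 = 517.5; holding cost = 517.5 × £25.4 = £13,144.50
Total = £13,141.74 + £13,144.50 = £26,286.24

£26,286.24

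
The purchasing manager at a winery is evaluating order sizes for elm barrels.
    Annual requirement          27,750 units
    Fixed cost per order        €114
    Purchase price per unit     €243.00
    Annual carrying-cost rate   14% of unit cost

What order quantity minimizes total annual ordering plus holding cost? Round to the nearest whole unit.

Carrying cost H = €243 × 14% = €34.0200/unit/yr
Q* = √(2·D·S / H) = √(2·27,750·114 / 34.02) = √185,978.8 ≈ 431.25

431 units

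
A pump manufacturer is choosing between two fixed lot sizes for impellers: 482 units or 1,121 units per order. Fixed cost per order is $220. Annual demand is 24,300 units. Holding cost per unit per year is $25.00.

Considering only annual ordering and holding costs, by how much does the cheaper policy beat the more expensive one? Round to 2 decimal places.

TC(Q) = (D/Q)S + (Q/2)H
TC(482) = (24,300/482)×220 + (482/2)×25 = $17,116.29
TC(1,121) = (24,300/1,121)×220 + (1,121/2)×25 = $18,781.46
Cheaper: Q = 482.  Difference = $1,665.17

$1,665.17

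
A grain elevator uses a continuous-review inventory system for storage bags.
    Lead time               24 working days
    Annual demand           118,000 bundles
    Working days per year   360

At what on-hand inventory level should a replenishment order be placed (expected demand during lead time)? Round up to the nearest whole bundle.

7,867 bundles

Daily demand d = 118,000 / 360 = 327.778 bundles/day
Demand during lead time = 327.778 × 24 = 7,866.67
Reorder point = 7,866.67 → round up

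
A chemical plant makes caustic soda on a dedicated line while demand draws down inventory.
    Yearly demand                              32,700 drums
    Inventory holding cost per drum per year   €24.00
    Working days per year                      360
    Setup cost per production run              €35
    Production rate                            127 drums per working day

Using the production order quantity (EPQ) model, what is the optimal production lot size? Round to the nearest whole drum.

579 drums

d = 32,700/360 = 90.8333 drums/day;  effective holding cost H(1 − d/p) = 24·(1 − 90.8333/127) = 6.83465
Q* = √(2DS / H_eff) = √(2·32,700·35 / 6.83465) ≈ 578.72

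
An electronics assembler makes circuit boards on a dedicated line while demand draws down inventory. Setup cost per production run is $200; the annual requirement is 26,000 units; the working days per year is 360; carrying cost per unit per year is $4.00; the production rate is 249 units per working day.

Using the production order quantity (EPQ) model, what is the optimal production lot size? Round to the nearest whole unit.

1,914 units

Daily demand d = 26,000/360 = 72.222; p = 249; 1 − d/p = 0.70995
EPQ = √(2DS / (H(1 − d/p)))
    = √(2 × 26,000 × 200 / (4 × 0.70995)) ≈ 1,913.69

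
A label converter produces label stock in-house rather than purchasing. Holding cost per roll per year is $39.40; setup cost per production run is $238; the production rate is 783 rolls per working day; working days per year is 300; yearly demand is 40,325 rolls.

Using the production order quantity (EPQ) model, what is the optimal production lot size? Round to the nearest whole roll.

Daily demand d = 40,325/300 = 134.417; p = 783; 1 − d/p = 0.82833
EPQ = √(2DS / (H(1 − d/p)))
    = √(2 × 40,325 × 238 / (39.4 × 0.82833)) ≈ 766.90

767 rolls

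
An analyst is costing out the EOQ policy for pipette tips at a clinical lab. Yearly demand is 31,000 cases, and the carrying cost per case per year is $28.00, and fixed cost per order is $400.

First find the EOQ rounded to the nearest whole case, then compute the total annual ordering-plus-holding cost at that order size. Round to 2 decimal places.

$26,351.47

Q* = √(2·D·S / H) = √(2·31,000·400 / 28) = √885,714.3 ≈ 941.12 → Q = 941 cases
Orders/yr = 31,000/941 = 32.944; ordering cost = 32.944 × $400 = $13,177.47
Average inventory = 941/2 = 470.5; holding cost = 470.5 × $28 = $13,174.00
Total = $13,177.47 + $13,174.00 = $26,351.47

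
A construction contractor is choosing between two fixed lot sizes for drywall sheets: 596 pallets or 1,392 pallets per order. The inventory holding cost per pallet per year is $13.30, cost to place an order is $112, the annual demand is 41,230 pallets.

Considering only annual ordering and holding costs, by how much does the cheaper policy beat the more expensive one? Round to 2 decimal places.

TC(Q) = (D/Q)S + (Q/2)H
TC(596) = (41,230/596)×112 + (596/2)×13.3 = $11,711.32
TC(1,392) = (41,230/1,392)×112 + (1,392/2)×13.3 = $12,574.16
Cheaper: Q = 596.  Difference = $862.84

$862.84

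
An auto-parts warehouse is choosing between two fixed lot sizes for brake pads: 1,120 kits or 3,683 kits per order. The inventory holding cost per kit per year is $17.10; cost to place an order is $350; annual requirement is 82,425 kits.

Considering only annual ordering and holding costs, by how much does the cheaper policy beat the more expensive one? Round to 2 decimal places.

$3,988.79

For each Q, cost = (D/Q)·S + (Q/2)·H.
TC(1,120) = (82,425/1,120)×350 + (1,120/2)×17.1 = $35,333.81
TC(3,683) = (82,425/3,683)×350 + (3,683/2)×17.1 = $39,322.60
|ΔTC| = |$35,333.81 − $39,322.60| = $3,988.79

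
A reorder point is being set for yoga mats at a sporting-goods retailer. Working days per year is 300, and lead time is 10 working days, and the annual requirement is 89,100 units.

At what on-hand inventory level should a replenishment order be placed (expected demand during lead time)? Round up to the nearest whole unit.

2,970 units

Daily demand d = 89,100 / 300 = 297.000 units/day
Demand during lead time = 297.000 × 10 = 2,970.00
Reorder point = 2,970.00 → round up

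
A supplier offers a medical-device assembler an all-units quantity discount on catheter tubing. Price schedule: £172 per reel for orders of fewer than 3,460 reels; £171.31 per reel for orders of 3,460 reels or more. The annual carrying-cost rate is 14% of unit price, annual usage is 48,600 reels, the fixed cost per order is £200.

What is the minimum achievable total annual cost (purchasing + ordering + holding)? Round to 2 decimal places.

£8,369,966.53

H₁ = 14%×£172 = £24.0800;  H₂ = 14%×£171.31 = £23.9834
EOQ₁ = √(2×48,600×200/24.0800) = 898.50  (< 3,460, feasible at tier 1)
EOQ₂ = √(2×48,600×200/23.9834) = 900.31  (< 3,460 → use Q = 3,460 at tier-2 price)
TC(tier 1 (EOQ₁), Q≈898.5) = £8,380,835.97
TC(tier 2, Q≈3,460.0) = £8,369,966.53
Minimum at tier 2: £8,369,966.53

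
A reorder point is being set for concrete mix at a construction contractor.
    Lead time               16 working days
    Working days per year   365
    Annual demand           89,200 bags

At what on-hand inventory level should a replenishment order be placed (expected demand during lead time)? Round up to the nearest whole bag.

3,911 bags

Daily demand d = 89,200 / 365 = 244.384 bags/day
Demand during lead time = 244.384 × 16 = 3,910.14
Reorder point = 3,910.14 → round up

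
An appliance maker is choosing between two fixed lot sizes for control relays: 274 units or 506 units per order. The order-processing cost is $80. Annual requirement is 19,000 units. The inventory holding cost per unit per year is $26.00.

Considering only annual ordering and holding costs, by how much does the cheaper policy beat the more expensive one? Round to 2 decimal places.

For each Q, cost = (D/Q)·S + (Q/2)·H.
TC(274) = (19,000/274)×80 + (274/2)×26 = $9,109.45
TC(506) = (19,000/506)×80 + (506/2)×26 = $9,581.95
Lots of 274 are cheaper by $472.51.

$472.51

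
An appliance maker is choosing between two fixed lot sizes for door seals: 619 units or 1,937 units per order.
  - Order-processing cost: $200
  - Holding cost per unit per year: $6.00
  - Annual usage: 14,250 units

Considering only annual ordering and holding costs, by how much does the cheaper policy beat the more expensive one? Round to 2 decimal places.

$821.15

TC(Q) = (D/Q)S + (Q/2)H
TC(619) = (14,250/619)×200 + (619/2)×6 = $6,461.20
TC(1,937) = (14,250/1,937)×200 + (1,937/2)×6 = $7,282.35
Lots of 619 are cheaper by $821.15.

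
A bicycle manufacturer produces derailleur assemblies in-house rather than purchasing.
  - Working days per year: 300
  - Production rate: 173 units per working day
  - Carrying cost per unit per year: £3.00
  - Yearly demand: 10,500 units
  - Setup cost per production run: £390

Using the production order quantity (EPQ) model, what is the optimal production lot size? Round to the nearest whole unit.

1,850 units

Daily demand d = 10,500/300 = 35.000; p = 173; 1 − d/p = 0.79769
EPQ = √(2DS / (H(1 − d/p)))
    = √(2 × 10,500 × 390 / (3 × 0.79769)) ≈ 1,849.97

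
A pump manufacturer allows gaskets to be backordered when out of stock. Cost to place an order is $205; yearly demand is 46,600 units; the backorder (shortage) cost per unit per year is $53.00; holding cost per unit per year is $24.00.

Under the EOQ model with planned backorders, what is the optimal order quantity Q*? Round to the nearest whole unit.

1,075 units

Q* = √(2DS/H) · √((H + b)/b)
   = √(2 × 46,600 × 205 / 24) · √((24 + 53) / 53)
   = 892.235 × 1.2053 ≈ 1,075.44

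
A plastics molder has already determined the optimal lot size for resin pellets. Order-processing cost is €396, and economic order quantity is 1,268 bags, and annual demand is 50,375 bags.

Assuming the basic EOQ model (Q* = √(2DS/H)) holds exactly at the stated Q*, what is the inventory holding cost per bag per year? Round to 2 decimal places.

€24.81

Since Q* = (2DS/H)^½, squaring gives Q*²·H = 2DS.
H = 2DS / Q² = 2 × 50,375 × 396 / 1,268² = 24.8143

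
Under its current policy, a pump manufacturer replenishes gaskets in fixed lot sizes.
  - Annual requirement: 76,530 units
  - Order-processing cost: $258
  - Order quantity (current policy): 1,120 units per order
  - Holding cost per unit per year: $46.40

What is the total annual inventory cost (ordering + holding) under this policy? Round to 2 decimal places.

$43,613.23

Ordering: D/Q × S = 76,530/1,120 × $258 = $17,629.23
Holding:  Q/2 × H = 1,120/2 × $46.4 = $25,984.00
Total = $17,629.23 + $25,984.00 = $43,613.23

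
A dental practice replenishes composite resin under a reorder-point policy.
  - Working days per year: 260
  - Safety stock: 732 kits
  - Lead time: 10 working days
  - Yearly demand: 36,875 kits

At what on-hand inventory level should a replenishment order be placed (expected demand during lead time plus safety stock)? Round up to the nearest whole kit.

Daily demand d = 36,875 / 260 = 141.827 kits/day
Demand during lead time = 141.827 × 10 = 1,418.27
Reorder point = 1,418.27 + 732 = 2,150.27 → round up

2,151 kits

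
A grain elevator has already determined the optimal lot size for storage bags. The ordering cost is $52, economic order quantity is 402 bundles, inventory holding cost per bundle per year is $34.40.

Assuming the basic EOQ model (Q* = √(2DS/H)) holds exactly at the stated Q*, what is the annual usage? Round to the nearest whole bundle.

53,454 bundles per year

From Q* = √(2DS/H) ⇒ Q*² = 2DS/H.
D = Q²H / (2S) = 402² × 34.4 / (2 × 52) = 53,453.63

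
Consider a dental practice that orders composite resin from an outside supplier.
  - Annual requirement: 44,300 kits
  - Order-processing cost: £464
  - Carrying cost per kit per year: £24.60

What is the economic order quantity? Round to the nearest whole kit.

1,293 kits

Optimal lot size Q* = (2 × 44,300 × £464 / £24.6)^½ ≈ 1,292.73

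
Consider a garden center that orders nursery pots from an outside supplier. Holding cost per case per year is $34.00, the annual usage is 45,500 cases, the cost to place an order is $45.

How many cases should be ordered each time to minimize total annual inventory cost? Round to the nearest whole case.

Optimal lot size Q* = (2 × 45,500 × $45 / $34)^½ ≈ 347.05

347 cases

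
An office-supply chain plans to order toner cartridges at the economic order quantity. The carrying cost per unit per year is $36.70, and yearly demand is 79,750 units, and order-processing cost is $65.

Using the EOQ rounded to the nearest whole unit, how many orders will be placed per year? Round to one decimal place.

EOQ = √(2DS/H) = √(2 × 79,750 × 65 / 36.7)
    = √(282,493.19) ≈ 531.50 → Q = 532
N = D/Q = 79,750/532 ≈ 149.906 orders/yr

149.9 orders per year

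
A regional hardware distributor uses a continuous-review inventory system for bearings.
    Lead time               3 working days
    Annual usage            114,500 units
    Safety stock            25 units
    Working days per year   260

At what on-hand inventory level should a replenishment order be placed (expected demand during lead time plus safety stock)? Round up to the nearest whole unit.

1,347 units

Daily demand d = 114,500 / 260 = 440.385 units/day
Demand during lead time = 440.385 × 3 = 1,321.15
Reorder point = 1,321.15 + 25 = 1,346.15 → round up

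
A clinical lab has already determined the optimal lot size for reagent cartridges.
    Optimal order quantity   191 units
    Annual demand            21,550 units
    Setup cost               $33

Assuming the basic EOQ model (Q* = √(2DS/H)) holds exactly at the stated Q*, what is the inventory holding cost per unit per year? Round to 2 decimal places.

From Q* = √(2DS/H) ⇒ Q*² = 2DS/H.
H = 2DS / Q² = 2 × 21,550 × 33 / 191² = 38.9874

$38.99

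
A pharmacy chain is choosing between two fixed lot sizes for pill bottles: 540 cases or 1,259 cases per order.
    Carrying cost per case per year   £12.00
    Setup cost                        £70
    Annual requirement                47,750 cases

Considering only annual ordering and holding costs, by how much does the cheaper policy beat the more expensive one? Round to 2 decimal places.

Annual cost at Q: ordering D·S/Q plus holding Q·H/2.
TC(540) = (47,750/540)×70 + (540/2)×12 = £9,429.81
TC(1,259) = (47,750/1,259)×70 + (1,259/2)×12 = £10,208.88
Cheaper: Q = 540.  Difference = £779.07

£779.07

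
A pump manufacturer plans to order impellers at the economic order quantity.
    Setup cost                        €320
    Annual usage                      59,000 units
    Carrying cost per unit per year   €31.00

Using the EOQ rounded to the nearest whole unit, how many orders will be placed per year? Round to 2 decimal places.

2DS/H = 2·59,000·320/31 = 1,218,064.52
EOQ = √1,218,064.52 ≈ 1,103.66 → Q = 1,104
Orders per year = D/Q = 59,000 / 1,104 = 53.442

53.44 orders per year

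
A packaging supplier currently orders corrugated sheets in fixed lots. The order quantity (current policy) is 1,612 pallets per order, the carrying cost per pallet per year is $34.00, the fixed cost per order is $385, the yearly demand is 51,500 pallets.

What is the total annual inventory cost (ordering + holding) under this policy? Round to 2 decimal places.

$39,703.94

Ordering: D/Q × S = 51,500/1,612 × $385 = $12,299.94
Holding:  Q/2 × H = 1,612/2 × $34 = $27,404.00
Total = $12,299.94 + $27,404.00 = $39,703.94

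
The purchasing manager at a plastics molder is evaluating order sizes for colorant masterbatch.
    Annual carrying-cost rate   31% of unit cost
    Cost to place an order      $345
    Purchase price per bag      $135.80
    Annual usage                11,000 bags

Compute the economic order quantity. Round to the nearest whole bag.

H = i·C = 0.31 × $135.8 = $42.0980 per bag-year
EOQ = √(2DS/H) = √(2 × 11,000 × 345 / 42.098)
    = √(180,293.60) ≈ 424.61

425 bags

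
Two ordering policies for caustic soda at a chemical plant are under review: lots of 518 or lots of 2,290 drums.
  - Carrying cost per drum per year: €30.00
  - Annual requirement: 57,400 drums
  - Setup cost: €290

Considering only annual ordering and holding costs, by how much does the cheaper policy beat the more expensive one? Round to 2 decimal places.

For each Q, cost = (D/Q)·S + (Q/2)·H.
TC(518) = (57,400/518)×290 + (518/2)×30 = €39,905.14
TC(2,290) = (57,400/2,290)×290 + (2,290/2)×30 = €41,619.00
Lots of 518 are cheaper by €1,713.86.

€1,713.86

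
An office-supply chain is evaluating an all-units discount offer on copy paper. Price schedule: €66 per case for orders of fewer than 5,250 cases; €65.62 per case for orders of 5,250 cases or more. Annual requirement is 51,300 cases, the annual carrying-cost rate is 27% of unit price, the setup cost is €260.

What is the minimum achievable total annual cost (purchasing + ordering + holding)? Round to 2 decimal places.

€3,407,602.90

H₁ = 27%×€66 = €17.8200;  H₂ = 27%×€65.62 = €17.7174
EOQ₁ = √(2×51,300×260/17.8200) = 1,223.51  (< 5,250, feasible at tier 1)
EOQ₂ = √(2×51,300×260/17.7174) = 1,227.04  (< 5,250 → use Q = 5,250 at tier-2 price)
TC(tier 1 (EOQ₁), Q≈1,223.5) = €3,407,602.90
TC(tier 2, Q≈5,250.0) = €3,415,354.75
Minimum at tier 1 (EOQ₁): €3,407,602.90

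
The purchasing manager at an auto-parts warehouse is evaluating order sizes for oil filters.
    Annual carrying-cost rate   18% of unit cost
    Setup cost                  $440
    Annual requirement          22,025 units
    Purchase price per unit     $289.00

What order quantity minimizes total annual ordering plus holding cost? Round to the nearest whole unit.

610 units

Holding cost per unit per year: H = 18% × $289 = $52.0200
Q* = √(2·D·S / H) = √(2·22,025·440 / 52.02) = √372,587.5 ≈ 610.40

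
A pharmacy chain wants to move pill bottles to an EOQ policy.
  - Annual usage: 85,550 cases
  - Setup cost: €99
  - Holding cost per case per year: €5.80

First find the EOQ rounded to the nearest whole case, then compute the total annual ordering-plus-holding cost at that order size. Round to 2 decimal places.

Optimal lot size Q* = (2 × 85,550 × €99 / €5.8)^½ ≈ 1,708.95 → Q = 1,709 cases
Orders/yr = 85,550/1,709 = 50.059; ordering cost = 50.059 × €99 = €4,955.79
Average inventory = 1,709/2 = 854.5; holding cost = 854.5 × €5.8 = €4,956.10
Total = €4,955.79 + €4,956.10 = €9,911.89

€9,911.89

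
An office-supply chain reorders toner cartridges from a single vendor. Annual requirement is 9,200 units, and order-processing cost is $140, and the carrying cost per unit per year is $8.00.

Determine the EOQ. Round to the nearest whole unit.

2DS/H = 2·9,200·140/8 = 322,000.00
EOQ = √322,000.00 ≈ 567.45

567 units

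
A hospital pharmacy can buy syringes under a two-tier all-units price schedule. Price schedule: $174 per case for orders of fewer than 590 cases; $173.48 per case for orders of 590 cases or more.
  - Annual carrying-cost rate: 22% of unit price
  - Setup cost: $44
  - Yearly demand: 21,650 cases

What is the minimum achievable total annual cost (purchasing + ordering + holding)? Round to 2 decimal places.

$3,768,715.43

H₁ = 22%×$174 = $38.2800;  H₂ = 22%×$173.48 = $38.1656
EOQ₁ = √(2×21,650×44/38.2800) = 223.09  (< 590, feasible at tier 1)
EOQ₂ = √(2×21,650×44/38.1656) = 223.43  (< 590 → use Q = 590 at tier-2 price)
TC(tier 1 (EOQ₁), Q≈223.1) = $3,775,639.97
TC(tier 2, Q≈590.0) = $3,768,715.43
Minimum at tier 2: $3,768,715.43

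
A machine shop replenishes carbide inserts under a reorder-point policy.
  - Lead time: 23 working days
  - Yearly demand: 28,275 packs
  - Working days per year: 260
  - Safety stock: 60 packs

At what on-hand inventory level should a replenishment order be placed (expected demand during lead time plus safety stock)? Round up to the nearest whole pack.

Daily demand d = 28,275 / 260 = 108.750 packs/day
Demand during lead time = 108.750 × 23 = 2,501.25
Reorder point = 2,501.25 + 60 = 2,561.25 → round up

2,562 packs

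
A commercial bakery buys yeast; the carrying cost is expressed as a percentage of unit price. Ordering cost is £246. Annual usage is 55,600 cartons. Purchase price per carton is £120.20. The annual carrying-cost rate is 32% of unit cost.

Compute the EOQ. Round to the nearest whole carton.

843 cartons

H = i·C = 0.32 × £120.2 = £38.4640 per carton-year
Q* = √(2·D·S / H) = √(2·55,600·246 / 38.464) = √711,189.7 ≈ 843.32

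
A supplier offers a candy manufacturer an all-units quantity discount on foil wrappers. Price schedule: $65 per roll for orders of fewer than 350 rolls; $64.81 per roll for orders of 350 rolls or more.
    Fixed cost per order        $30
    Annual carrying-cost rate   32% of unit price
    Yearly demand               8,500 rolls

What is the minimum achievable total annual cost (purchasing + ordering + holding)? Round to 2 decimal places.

$555,242.93

H₁ = 32%×$65 = $20.8000;  H₂ = 32%×$64.81 = $20.7392
EOQ₁ = √(2×8,500×30/20.8000) = 156.59  (< 350, feasible at tier 1)
EOQ₂ = √(2×8,500×30/20.7392) = 156.82  (< 350 → use Q = 350 at tier-2 price)
TC(tier 1 (EOQ₁), Q≈156.6) = $555,756.99
TC(tier 2, Q≈350.0) = $555,242.93
Minimum at tier 2: $555,242.93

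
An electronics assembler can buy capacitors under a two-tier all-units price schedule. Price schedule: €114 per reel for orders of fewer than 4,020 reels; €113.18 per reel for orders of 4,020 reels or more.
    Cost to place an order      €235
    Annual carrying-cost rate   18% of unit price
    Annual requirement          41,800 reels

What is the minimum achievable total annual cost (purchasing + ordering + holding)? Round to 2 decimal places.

€4,774,316.06

H₁ = 18%×€114 = €20.5200;  H₂ = 18%×€113.18 = €20.3724
EOQ₁ = √(2×41,800×235/20.5200) = 978.47  (< 4,020, feasible at tier 1)
EOQ₂ = √(2×41,800×235/20.3724) = 982.01  (< 4,020 → use Q = 4,020 at tier-2 price)
TC(tier 1 (EOQ₁), Q≈978.5) = €4,785,278.24
TC(tier 2, Q≈4,020.0) = €4,774,316.06
Minimum at tier 2: €4,774,316.06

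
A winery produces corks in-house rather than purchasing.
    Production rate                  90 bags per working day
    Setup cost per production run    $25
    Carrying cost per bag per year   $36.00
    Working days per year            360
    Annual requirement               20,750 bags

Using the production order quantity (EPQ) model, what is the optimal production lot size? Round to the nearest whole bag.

d = 20,750/360 = 57.6389 bags/day;  effective holding cost H(1 − d/p) = 36·(1 − 57.6389/90) = 12.94444
Q* = √(2DS / H_eff) = √(2·20,750·25 / 12.94444) ≈ 283.11

283 bags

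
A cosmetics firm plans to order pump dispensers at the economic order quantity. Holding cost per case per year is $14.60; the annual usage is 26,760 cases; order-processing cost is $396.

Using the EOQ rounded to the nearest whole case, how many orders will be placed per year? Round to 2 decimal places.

Optimal lot size Q* = (2 × 26,760 × $396 / $14.6)^½ ≈ 1,204.84 → Q = 1,205
N = D/Q = 26,760/1,205 ≈ 22.207 orders/yr

22.21 orders per year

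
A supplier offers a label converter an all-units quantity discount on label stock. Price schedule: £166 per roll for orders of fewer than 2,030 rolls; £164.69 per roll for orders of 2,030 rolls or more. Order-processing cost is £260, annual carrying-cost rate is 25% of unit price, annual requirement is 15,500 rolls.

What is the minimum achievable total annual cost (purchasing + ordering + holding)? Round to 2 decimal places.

£2,591,289.07

H₁ = 25%×£166 = £41.5000;  H₂ = 25%×£164.69 = £41.1725
EOQ₁ = √(2×15,500×260/41.5000) = 440.70  (< 2,030, feasible at tier 1)
EOQ₂ = √(2×15,500×260/41.1725) = 442.45  (< 2,030 → use Q = 2,030 at tier-2 price)
TC(tier 1 (EOQ₁), Q≈440.7) = £2,591,289.07
TC(tier 2, Q≈2,030.0) = £2,596,470.31
Minimum at tier 1 (EOQ₁): £2,591,289.07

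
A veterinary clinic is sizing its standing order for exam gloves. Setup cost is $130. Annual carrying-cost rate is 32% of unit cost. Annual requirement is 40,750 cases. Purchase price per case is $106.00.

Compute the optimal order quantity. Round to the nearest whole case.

H = i·C = 0.32 × $106 = $33.9200 per case-year
Optimal lot size Q* = (2 × 40,750 × $130 / $33.92)^½ ≈ 558.89

559 cases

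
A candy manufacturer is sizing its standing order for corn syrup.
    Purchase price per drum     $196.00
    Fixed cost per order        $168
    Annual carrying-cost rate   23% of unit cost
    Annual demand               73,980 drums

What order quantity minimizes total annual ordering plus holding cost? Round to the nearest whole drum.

743 drums

Carrying cost H = $196 × 23% = $45.0800/drum/yr
2DS/H = 2·73,980·168/45.08 = 551,403.73
EOQ = √551,403.73 ≈ 742.57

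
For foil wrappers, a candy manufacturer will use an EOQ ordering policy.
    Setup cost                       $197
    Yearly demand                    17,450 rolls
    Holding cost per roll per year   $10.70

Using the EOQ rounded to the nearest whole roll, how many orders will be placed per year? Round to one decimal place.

Q* = √(2·D·S / H) = √(2·17,450·197 / 10.7) = √642,551.4 ≈ 801.59 → Q = 802
N = D/Q = 17,450/802 ≈ 21.758 orders/yr

21.8 orders per year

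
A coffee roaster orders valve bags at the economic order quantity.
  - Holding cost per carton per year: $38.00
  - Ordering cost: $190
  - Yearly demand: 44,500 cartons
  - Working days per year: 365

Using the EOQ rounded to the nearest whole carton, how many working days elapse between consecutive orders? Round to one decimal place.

2DS/H = 2·44,500·190/38 = 445,000.00
EOQ = √445,000.00 ≈ 667.08 → Q = 667 cartons
T = Q/D × 365 days = 667/44,500 × 365 = 5.471 days

5.5 days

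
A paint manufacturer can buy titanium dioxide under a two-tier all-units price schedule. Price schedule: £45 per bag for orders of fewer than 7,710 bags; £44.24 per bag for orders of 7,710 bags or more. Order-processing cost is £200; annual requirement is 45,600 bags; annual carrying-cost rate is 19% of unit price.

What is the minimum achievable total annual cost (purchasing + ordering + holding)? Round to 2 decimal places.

£2,050,930.47

H₁ = 19%×£45 = £8.5500;  H₂ = 19%×£44.24 = £8.4056
EOQ₁ = √(2×45,600×200/8.5500) = 1,460.59  (< 7,710, feasible at tier 1)
EOQ₂ = √(2×45,600×200/8.4056) = 1,473.09  (< 7,710 → use Q = 7,710 at tier-2 price)
TC(tier 1 (EOQ₁), Q≈1,460.6) = £2,064,488.07
TC(tier 2, Q≈7,710.0) = £2,050,930.47
Minimum at tier 2: £2,050,930.47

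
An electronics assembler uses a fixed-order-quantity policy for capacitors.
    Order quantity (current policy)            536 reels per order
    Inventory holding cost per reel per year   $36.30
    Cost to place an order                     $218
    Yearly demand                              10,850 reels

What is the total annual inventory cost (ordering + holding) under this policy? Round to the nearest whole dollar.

Ordering: D/Q × S = 10,850/536 × $218 = $4,412.87
Holding:  Q/2 × H = 536/2 × $36.3 = $9,728.40
Total = $4,412.87 + $9,728.40 = $14,141.27

$14,141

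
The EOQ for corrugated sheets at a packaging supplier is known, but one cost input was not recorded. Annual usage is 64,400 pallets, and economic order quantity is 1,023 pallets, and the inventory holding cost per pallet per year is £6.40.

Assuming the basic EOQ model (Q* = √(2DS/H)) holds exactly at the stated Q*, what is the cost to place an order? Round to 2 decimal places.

£52.00

From Q* = √(2DS/H) ⇒ Q*² = 2DS/H.
S = Q²H / (2D) = 1,023² × 6.4 / (2 × 64,400) = 52.0014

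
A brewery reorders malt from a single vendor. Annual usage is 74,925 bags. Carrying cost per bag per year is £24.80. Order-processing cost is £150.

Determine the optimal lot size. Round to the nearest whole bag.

952 bags

2DS/H = 2·74,925·150/24.8 = 906,350.81
EOQ = √906,350.81 ≈ 952.02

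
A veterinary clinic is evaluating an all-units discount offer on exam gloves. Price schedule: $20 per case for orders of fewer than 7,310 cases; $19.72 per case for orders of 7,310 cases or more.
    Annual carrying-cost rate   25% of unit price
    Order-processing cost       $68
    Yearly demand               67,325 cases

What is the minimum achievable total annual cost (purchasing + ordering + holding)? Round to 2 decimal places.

H₁ = 25%×$20 = $5.0000;  H₂ = 25%×$19.72 = $4.9300
EOQ₁ = √(2×67,325×68/5.0000) = 1,353.23  (< 7,310, feasible at tier 1)
EOQ₂ = √(2×67,325×68/4.9300) = 1,362.81  (< 7,310 → use Q = 7,310 at tier-2 price)
TC(tier 1 (EOQ₁), Q≈1,353.2) = $1,353,266.17
TC(tier 2, Q≈7,310.0) = $1,346,294.43
Minimum at tier 2: $1,346,294.43

$1,346,294.43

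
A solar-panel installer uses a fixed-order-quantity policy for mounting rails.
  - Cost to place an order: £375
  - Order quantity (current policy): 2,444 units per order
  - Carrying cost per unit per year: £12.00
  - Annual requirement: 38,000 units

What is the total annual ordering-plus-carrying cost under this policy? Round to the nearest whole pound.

£20,495

Annual ordering cost = (D/Q)·S = (38,000/2,444) × 375 = £5,830.61
Annual holding cost  = (Q/2)·H = (2,444/2) × 12 = £14,664.00
Total = £5,830.61 + £14,664.00 = £20,494.61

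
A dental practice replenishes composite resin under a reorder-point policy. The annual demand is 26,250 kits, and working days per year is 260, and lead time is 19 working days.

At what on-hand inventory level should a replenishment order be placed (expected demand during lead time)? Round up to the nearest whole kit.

Daily demand d = 26,250 / 260 = 100.962 kits/day
Demand during lead time = 100.962 × 19 = 1,918.27
Reorder point = 1,918.27 → round up

1,919 kits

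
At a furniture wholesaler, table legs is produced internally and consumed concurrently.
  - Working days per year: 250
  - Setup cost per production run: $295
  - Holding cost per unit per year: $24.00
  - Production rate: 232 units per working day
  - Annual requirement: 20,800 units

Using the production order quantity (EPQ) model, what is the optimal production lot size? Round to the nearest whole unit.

Daily demand d = 20,800/250 = 83.200; p = 232; 1 − d/p = 0.64138
EPQ = √(2DS / (H(1 − d/p)))
    = √(2 × 20,800 × 295 / (24 × 0.64138)) ≈ 892.88

893 units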